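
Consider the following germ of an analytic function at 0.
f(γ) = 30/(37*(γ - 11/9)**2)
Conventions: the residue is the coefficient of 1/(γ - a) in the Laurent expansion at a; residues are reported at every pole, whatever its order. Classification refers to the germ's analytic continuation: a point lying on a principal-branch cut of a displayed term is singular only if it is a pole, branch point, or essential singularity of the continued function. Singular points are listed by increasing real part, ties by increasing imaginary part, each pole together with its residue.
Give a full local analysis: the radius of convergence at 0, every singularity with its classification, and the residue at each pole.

Denominator factor (γ - 11/9)^2: pole of order 2 at 11/9, modulus 11/9.
The radius of convergence is the smallest modulus among the singular points: 11/9.
At the order-2 pole 11/9 set g(γ) = (γ - (11/9))^2*f(γ) = 30/37.
Order-2 pole: residue = g'(a); g'(11/9) = 0, so the residue is 0.

Radius of convergence at 0: 11/9.
At 11/9: a pole of order 2; residue 0.


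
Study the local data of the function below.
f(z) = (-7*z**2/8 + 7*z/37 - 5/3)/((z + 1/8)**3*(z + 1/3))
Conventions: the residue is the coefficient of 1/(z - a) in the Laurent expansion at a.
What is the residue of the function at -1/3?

At the order-1 pole -1/3 set g(z) = (z - (-1/3))*f(z) = (-7*z**2/8 + 7*z/37 - 5/3)/(z + 1/8)**3.
Simple pole: residue = g(a) at a = -1/3, which is 934464/4625.

The residue is 934464/4625.


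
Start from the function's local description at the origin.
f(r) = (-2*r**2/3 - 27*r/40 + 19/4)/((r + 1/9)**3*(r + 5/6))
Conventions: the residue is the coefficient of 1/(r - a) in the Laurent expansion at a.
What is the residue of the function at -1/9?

The residue is 56565/4394.

At the order-3 pole -1/9 set g(r) = (r - (-1/9))^3*f(r) = (-2*r**2/3 - 27*r/40 + 19/4)/(r + 5/6).
Order-3 pole: residue = g''(a)/2; g''(-1/9) = 56565/2197, so the residue is 56565/4394.


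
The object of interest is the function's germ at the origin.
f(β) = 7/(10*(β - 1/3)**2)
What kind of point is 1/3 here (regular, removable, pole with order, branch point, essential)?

The point is a pole of order 2.

The denominator factor β - 1/3 vanishes at 1/3 and appears to the power 2; the numerator there equals 7/10, nonzero, and no other factor vanishes.
Hence a pole whose order is the multiplicity, 2.


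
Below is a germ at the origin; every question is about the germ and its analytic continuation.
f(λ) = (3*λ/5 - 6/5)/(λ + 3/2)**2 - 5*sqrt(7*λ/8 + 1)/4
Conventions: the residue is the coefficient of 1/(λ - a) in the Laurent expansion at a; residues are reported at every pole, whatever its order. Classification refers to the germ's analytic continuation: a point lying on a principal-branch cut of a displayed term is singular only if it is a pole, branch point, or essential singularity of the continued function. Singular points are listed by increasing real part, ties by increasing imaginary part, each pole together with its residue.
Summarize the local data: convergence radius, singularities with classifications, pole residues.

Denominator factor (λ + 3/2)^2: pole of order 2 at -3/2, modulus 3/2.
Branch term (-5/4)*sqrt(1 - λ/(-8/7)): its argument vanishes at λ = -8/7, a square-root branch point, modulus 8/7.
The radius of convergence is the smallest modulus among the singular points: 8/7.
The branch term is analytic at -3/2 and contributes nothing to the residue; only the rational part matters.
At the order-2 pole -3/2 set g(λ) = (λ - (-3/2))^2*(rational part) = 3*λ/5 - 6/5.
Order-2 pole: residue = g'(a); g'(-3/2) = 3/5, so the residue is 3/5.
List the singular points by increasing real part (a conjugate pair: the negative imaginary part first).

Radius of convergence at 0: 8/7.
At -3/2: a pole of order 2; residue 3/5.
At -8/7: an algebraic (square-root) branch point.


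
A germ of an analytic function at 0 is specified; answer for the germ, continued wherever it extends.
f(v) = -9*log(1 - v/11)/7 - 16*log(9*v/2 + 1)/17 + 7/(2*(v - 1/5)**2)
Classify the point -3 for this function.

The point is a regular point.

Denominator factors: v - 1/5 = -16/5 at v = -3 — none vanishes.
Branch term log(1 - v/(11)): argument at -3 is 14/11, nonzero, so -3 is not its branch point (a point on a principal cut is still regular for the continued germ).
Branch term log(1 - v/(-2/9)): argument at -3 is -25/2, nonzero, so -3 is not its branch point (a point on a principal cut is still regular for the continued germ).
So the germ continues analytically to -3.


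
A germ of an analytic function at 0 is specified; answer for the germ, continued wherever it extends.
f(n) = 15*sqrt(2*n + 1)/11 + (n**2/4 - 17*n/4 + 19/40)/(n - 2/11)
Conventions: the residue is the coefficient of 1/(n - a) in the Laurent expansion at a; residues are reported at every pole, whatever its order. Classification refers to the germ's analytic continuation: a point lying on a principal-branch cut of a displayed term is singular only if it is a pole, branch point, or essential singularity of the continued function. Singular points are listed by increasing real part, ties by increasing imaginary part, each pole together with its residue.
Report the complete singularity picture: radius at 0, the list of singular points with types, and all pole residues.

Denominator factor (n - 2/11): pole of order 1 at 2/11, modulus 2/11.
Branch term (15/11)*sqrt(1 - n/(-1/2)): its argument vanishes at n = -1/2, a square-root branch point, modulus 1/2.
The radius of convergence is the smallest modulus among the singular points: 2/11.
The branch term is analytic at 2/11 and contributes nothing to the residue; only the rational part matters.
At the order-1 pole 2/11 set g(n) = (n - (2/11))*(rational part) = n**2/4 - 17*n/4 + 19/40.
Simple pole: residue = g(a) at a = 2/11, which is -1401/4840.
List the singular points by increasing real part (a conjugate pair: the negative imaginary part first).

Radius of convergence at 0: 2/11.
At -1/2: an algebraic (square-root) branch point.
At 2/11: a pole of order 1; residue -1401/4840.


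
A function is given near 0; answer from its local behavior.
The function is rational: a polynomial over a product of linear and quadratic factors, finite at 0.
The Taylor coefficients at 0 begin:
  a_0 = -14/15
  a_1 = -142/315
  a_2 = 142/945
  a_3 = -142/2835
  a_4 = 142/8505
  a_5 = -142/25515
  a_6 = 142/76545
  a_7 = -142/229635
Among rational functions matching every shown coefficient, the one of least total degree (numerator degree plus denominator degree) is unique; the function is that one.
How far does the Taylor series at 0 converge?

No rational of total degree below 2 reproduces all 8 coefficients; solving the [1/1] Pade equations on them gives f(ν) = (-16*ν/7 - 14/5)/(ν + 3), whose expansion matches every shown term.
Denominator factor (ν + 3): pole of order 1 at -3, modulus 3.
The radius of convergence is the smallest modulus among the singular points: 3.

The radius of convergence is 3.


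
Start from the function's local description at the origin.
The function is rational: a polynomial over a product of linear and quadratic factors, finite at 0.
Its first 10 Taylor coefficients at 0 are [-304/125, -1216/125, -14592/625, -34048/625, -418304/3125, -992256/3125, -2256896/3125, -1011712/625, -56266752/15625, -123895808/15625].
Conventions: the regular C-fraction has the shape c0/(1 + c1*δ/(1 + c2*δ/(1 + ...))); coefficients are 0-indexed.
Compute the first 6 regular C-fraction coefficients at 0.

Taylor coefficients (read off): a_0 = -304/125, a_1 = -1216/125, a_2 = -14592/625, a_3 = -34048/625, a_4 = -418304/3125, a_5 = -992256/3125.
c0 = a_0 = -304/125. Peel one level at a time: if S = 1 + c*δ/S' with S'(0) = 1, then c is the δ-coefficient of S and S' = c*δ/(S - 1).
S_1 = c0/f = 1 + (-4)*δ + (32/5)*δ^2 + ...; c1 = -4.
S_2 = c1*δ/(S_1 - 1) = 1 + (8/5)*δ + (4/25)*δ^2 + ...; c2 = 8/5.
S_3 = c2*δ/(S_2 - 1) = 1 + (-1/10)*δ + (9/20)*δ^2 + ...; c3 = -1/10.
S_4 = c3*δ/(S_3 - 1) = 1 + (9/2)*δ + (12)*δ^2 + ...; c4 = 9/2.
S_5 = c4*δ/(S_4 - 1) = 1 + (-8/3)*δ + ...; c5 = -8/3.

The regular C-fraction coefficients are [-304/125, -4, 8/5, -1/10, 9/2, -8/3].


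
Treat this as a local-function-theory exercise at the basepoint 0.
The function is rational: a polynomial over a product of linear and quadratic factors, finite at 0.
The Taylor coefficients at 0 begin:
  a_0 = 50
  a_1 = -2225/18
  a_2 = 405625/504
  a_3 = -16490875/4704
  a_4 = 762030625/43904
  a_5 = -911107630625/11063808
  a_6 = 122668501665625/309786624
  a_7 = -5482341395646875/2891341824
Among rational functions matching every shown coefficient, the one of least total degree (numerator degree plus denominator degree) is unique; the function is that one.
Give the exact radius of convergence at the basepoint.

No rational of total degree below 4 reproduces all 8 coefficients; solving the [1/3] Pade equations on them gives f(w) = (7 - 19*w/18)/((w - 7/10)*(w**2 - 3*w/4 - 1/5)), whose expansion matches every shown term.
Denominator factor (w - 7/10): pole of order 1 at 7/10, modulus 7/10.
Denominator factor (w**2 - 3*w/4 - 1/5): discriminant 109/80, real irrational roots 3/8 + (1/40)*sqrt(545) and 3/8 - (1/40)*sqrt(545); poles of order 1, moduli 3/8 + (1/40)*sqrt(545) and -3/8 + (1/40)*sqrt(545).
The radius of convergence is the smallest modulus among the singular points: -3/8 + (1/40)*sqrt(545).

The radius of convergence is -3/8 + (1/40)*sqrt(545).


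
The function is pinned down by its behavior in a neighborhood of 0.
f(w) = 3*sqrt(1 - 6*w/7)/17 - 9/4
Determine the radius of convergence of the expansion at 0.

Branch term (3/17)*sqrt(1 - w/(7/6)): its argument vanishes at w = 7/6, a square-root branch point, modulus 7/6.
The radius of convergence is the smallest modulus among the singular points: 7/6.

The radius of convergence is 7/6.


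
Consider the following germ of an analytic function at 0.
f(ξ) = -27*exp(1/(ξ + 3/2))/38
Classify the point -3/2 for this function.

The exponent 1/(ξ - (-3/2)) has a pole at -3/2, so exp(1/(ξ - (-3/2))) takes every nonzero value near it: an essential singularity (not a pole of any order).

The point is an essential singularity.


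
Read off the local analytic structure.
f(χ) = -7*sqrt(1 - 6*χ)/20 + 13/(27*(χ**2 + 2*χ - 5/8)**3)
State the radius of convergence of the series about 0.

The radius of convergence is 1/6.

Denominator factor (χ**2 + 2*χ - 5/8)^3: discriminant 13/2, real irrational roots -1 + (1/4)*sqrt(26) and -1 - (1/4)*sqrt(26); poles of order 3, moduli -1 + (1/4)*sqrt(26) and 1 + (1/4)*sqrt(26).
Branch term (-7/20)*sqrt(1 - χ/(1/6)): its argument vanishes at χ = 1/6, a square-root branch point, modulus 1/6.
The radius of convergence is the smallest modulus among the singular points: 1/6.


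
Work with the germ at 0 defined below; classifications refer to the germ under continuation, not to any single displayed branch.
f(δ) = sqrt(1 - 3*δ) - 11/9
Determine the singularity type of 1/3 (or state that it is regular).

The point is an algebraic (square-root) branch point.

The term (1)*sqrt(1 - δ/(1/3)) has argument 1 - 1/3/(1/3) = 0 at 1/3: a square-root (algebraic, two-sheeted) branch point; the remaining terms are analytic or single-valued there.


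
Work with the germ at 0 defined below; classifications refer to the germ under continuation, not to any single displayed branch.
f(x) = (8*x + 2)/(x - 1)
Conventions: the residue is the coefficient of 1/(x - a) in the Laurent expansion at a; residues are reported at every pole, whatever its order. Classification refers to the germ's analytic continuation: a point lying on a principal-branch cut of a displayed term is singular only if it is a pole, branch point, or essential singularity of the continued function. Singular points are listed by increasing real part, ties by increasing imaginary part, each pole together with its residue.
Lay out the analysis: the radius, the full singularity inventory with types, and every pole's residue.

Denominator factor (x - 1): pole of order 1 at 1, modulus 1.
The radius of convergence is the smallest modulus among the singular points: 1.
At the order-1 pole 1 set g(x) = (x - (1))*f(x) = 8*x + 2.
Simple pole: residue = g(a) at a = 1, which is 10.

Radius of convergence at 0: 1.
At 1: a pole of order 1; residue 10.


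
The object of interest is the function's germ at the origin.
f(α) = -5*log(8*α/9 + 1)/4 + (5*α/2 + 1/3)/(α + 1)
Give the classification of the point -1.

The denominator factor α + 1 vanishes at -1 and appears to the power 1; the numerator there equals -13/6, nonzero, and no other factor vanishes.
The branch terms are analytic at this point.
Hence a pole whose order is the multiplicity, 1.

The point is a pole of order 1.


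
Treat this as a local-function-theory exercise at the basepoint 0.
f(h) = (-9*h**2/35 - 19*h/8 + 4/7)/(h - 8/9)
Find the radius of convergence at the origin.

The radius of convergence is 8/9.

Denominator factor (h - 8/9): pole of order 1 at 8/9, modulus 8/9.
The radius of convergence is the smallest modulus among the singular points: 8/9.


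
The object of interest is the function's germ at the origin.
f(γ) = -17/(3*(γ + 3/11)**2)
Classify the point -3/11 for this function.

The point is a pole of order 2.

The denominator factor γ + 3/11 vanishes at -3/11 and appears to the power 2; the numerator there equals -17/3, nonzero, and no other factor vanishes.
Hence a pole whose order is the multiplicity, 2.


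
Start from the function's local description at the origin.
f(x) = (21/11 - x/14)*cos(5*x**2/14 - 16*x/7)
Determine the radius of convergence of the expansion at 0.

The factor cos(5*x**2/14 - 16*x/7) is entire and contributes no finite singular point.
The polynomial part has no poles.
No finite singular points: the Taylor series at 0 converges everywhere.

The radius of convergence is infinite.


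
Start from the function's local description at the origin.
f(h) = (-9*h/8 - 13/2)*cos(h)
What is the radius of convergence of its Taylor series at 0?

The radius of convergence is infinite.

The factor cos(h) is entire and contributes no finite singular point.
The polynomial part has no poles.
No finite singular points: the Taylor series at 0 converges everywhere.


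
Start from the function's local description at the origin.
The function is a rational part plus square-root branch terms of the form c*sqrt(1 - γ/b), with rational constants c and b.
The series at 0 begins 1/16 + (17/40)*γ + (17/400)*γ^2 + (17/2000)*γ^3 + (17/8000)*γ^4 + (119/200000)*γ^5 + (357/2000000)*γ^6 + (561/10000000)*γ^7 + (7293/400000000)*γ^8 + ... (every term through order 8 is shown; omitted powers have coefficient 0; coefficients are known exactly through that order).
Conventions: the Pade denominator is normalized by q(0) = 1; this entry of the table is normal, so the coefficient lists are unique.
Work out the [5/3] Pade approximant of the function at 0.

Taylor coefficients needed (read off): a_0 = 1/16, a_1 = 17/40, a_2 = 17/400, a_3 = 17/2000, a_4 = 17/8000, a_5 = 119/200000, a_6 = 357/2000000, a_7 = 561/10000000, a_8 = 7293/400000000.
Write the denominator as Q(γ) = 1 + q1*γ + q2*γ^2 + q3*γ^3. Requiring Q*f - P = O(γ^9) with deg P <= 5 kills the coefficients of γ^6..γ^8 in Q*f:
  γ^6: a_6 + q1*a_5 + q2*a_4 + q3*a_3 = 0, i.e. 357/2000000 + (119/200000)*q1 + (17/8000)*q2 + (17/2000)*q3 = 0.
  γ^7: a_7 + q1*a_6 + q2*a_5 + q3*a_4 = 0, i.e. 561/10000000 + (357/2000000)*q1 + (119/200000)*q2 + (17/8000)*q3 = 0.
  γ^8: a_8 + q1*a_7 + q2*a_6 + q3*a_5 = 0, i.e. 7293/400000000 + (561/10000000)*q1 + (357/2000000)*q2 + (119/200000)*q3 = 0.
Solving this linear system: q1 = -27/40, q2 = 27/200, q3 = -3/400.
The numerator is Q*f truncated at degree 5: P0 = a_0 = 1/16; P1 = a_1 + q1*a_0 = 49/128; P2 = a_2 + q1*a_1 + q2*a_0 = -151/640; P3 = a_3 + q1*a_2 + q2*a_1 + q3*a_0 = 47/1280; P4 = a_4 + q1*a_3 + q2*a_2 + q3*a_1 = -17/16000; P5 = a_5 + q1*a_4 + q2*a_3 + q3*a_2 = -17/1600000.

The Pade approximant has numerator coefficients [1/16, 49/128, -151/640, 47/1280, -17/16000, -17/1600000]; denominator coefficients [1, -27/40, 27/200, -3/400].


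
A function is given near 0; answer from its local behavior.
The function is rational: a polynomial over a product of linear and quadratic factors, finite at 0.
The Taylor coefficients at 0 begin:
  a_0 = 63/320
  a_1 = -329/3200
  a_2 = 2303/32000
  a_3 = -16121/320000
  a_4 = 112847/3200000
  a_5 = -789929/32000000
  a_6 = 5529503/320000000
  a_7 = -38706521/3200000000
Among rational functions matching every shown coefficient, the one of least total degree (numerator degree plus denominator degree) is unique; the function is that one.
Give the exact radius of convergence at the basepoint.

No rational of total degree below 2 reproduces all 8 coefficients; solving the [1/1] Pade equations on them gives f(k) = (k/20 + 9/32)/(k + 10/7), whose expansion matches every shown term.
Denominator factor (k + 10/7): pole of order 1 at -10/7, modulus 10/7.
The radius of convergence is the smallest modulus among the singular points: 10/7.

The radius of convergence is 10/7.


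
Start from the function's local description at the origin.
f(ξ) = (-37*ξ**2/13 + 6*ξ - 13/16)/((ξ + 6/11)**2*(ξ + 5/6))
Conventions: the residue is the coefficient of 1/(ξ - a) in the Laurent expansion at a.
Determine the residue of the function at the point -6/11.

The residue is 1710873/18772.

At the order-2 pole -6/11 set g(ξ) = (ξ - (-6/11))^2*f(ξ) = (-37*ξ**2/13 + 6*ξ - 13/16)/(ξ + 5/6).
Order-2 pole: residue = g'(a); g'(-6/11) = 1710873/18772, so the residue is 1710873/18772.


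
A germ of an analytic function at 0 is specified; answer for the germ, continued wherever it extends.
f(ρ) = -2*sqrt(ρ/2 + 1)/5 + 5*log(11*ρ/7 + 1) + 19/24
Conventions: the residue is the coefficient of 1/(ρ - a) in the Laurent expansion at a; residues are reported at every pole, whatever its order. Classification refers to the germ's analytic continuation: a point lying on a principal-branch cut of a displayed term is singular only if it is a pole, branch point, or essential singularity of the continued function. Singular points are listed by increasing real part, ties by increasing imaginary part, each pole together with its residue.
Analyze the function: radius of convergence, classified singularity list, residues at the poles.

Radius of convergence at 0: 7/11.
At -2: an algebraic (square-root) branch point.
At -7/11: a logarithmic branch point.

Branch term (-2/5)*sqrt(1 - ρ/(-2)): its argument vanishes at ρ = -2, a square-root branch point, modulus 2.
Branch term (5)*log(1 - ρ/(-7/11)): its argument vanishes at ρ = -7/11, a logarithmic branch point, modulus 7/11.
The radius of convergence is the smallest modulus among the singular points: 7/11.
List the singular points by increasing real part (a conjugate pair: the negative imaginary part first).


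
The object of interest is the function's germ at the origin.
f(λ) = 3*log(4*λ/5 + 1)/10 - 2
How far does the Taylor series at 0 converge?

Branch term (3/10)*log(1 - λ/(-5/4)): its argument vanishes at λ = -5/4, a logarithmic branch point, modulus 5/4.
The radius of convergence is the smallest modulus among the singular points: 5/4.

The radius of convergence is 5/4.


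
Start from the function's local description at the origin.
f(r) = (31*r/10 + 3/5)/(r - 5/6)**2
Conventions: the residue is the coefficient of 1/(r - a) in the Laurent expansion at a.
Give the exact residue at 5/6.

At the order-2 pole 5/6 set g(r) = (r - (5/6))^2*f(r) = 31*r/10 + 3/5.
Order-2 pole: residue = g'(a); g'(5/6) = 31/10, so the residue is 31/10.

The residue is 31/10.


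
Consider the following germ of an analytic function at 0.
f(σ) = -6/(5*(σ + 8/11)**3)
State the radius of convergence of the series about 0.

Denominator factor (σ + 8/11)^3: pole of order 3 at -8/11, modulus 8/11.
The radius of convergence is the smallest modulus among the singular points: 8/11.

The radius of convergence is 8/11.


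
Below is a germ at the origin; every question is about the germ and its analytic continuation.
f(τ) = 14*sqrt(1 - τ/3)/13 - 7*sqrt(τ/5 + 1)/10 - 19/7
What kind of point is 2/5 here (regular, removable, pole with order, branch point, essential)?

There is no denominator, hence no pole anywhere.
Branch term sqrt(1 - τ/(3)): argument at 2/5 is 13/15, nonzero, so 2/5 is not its branch point (a point on a principal cut is still regular for the continued germ).
Branch term sqrt(1 - τ/(-5)): argument at 2/5 is 27/25, nonzero, so 2/5 is not its branch point (a point on a principal cut is still regular for the continued germ).
So the germ continues analytically to 2/5.

The point is a regular point.


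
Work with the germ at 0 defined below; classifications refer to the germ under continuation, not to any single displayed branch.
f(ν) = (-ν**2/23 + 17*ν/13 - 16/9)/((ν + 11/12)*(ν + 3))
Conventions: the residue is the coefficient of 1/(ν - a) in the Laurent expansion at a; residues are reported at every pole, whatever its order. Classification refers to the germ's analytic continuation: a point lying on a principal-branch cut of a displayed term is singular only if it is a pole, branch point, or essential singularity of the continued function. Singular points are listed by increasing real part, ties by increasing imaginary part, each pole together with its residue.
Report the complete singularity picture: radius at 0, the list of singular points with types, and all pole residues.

Denominator factor (ν + 3): pole of order 1 at -3, modulus 3.
Denominator factor (ν + 11/12): pole of order 1 at -11/12, modulus 11/12.
The radius of convergence is the smallest modulus among the singular points: 11/12.
At the order-1 pole -3 set g(ν) = (ν - (-3))*f(ν) = (-ν**2/23 + 17*ν/13 - 16/9)/(ν + 11/12).
Simple pole: residue = g(a) at a = -3, which is 65576/22425.
At the order-1 pole -11/12 set g(ν) = (ν - (-11/12))*f(ν) = (-ν**2/23 + 17*ν/13 - 16/9)/(ν + 3).
Simple pole: residue = g(a) at a = -11/12, which is -43243/29900.
List the singular points by increasing real part (a conjugate pair: the negative imaginary part first).

Radius of convergence at 0: 11/12.
At -3: a pole of order 1; residue 65576/22425.
At -11/12: a pole of order 1; residue -43243/29900.


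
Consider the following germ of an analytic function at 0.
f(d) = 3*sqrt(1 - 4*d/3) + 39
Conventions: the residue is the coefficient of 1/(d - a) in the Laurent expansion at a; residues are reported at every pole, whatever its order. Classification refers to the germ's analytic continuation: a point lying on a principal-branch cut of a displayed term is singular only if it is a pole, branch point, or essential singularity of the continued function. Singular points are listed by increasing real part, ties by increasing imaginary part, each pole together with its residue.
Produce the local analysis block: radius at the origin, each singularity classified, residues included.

Radius of convergence at 0: 3/4.
At 3/4: an algebraic (square-root) branch point.

Branch term (3)*sqrt(1 - d/(3/4)): its argument vanishes at d = 3/4, a square-root branch point, modulus 3/4.
The radius of convergence is the smallest modulus among the singular points: 3/4.


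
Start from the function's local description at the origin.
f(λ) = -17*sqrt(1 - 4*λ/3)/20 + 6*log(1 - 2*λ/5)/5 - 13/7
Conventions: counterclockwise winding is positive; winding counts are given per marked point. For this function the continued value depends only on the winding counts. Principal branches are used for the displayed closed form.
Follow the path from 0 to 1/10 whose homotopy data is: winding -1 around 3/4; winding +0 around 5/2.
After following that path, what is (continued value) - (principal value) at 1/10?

Continued minus principal equals (17/150)*sqrt(195).

The rational part is single-valued and drops out of the difference; each branch term changes only by its own monodromy.
(-17/20)*sqrt(1 - λ/(3/4)): winding -1 is odd, the square root flips sign, contributing -2*(-17/20)*sqrt(1 - (1/10)/(3/4)) = -2*(-17/20)*sqrt(13/15) = (17/150)*sqrt(195).
(6/5)*log(1 - λ/(5/2)): winding 0 around 5/2, so this term returns to its principal value, contribution 0.
Summing the contributions at λ = 1/10 gives (17/150)*sqrt(195).


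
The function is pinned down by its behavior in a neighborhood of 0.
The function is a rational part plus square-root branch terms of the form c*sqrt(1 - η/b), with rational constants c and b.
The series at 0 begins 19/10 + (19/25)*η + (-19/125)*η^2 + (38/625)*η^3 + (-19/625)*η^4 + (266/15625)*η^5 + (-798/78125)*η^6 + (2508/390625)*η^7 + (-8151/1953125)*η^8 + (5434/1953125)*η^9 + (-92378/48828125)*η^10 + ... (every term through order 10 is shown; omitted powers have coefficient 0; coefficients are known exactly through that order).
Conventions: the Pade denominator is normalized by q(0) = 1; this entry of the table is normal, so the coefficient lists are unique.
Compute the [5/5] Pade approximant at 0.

The Pade approximant has numerator coefficients [19/10, 209/50, 418/125, 1463/1250, 209/1250, 209/31250]; denominator coefficients [1, 9/5, 28/25, 7/25, 3/125, 1/3125].

Taylor coefficients needed (read off): a_0 = 19/10, a_1 = 19/25, a_2 = -19/125, a_3 = 38/625, a_4 = -19/625, a_5 = 266/15625, a_6 = -798/78125, a_7 = 2508/390625, a_8 = -8151/1953125, a_9 = 5434/1953125, a_10 = -92378/48828125.
Write the denominator as Q(η) = 1 + q1*η + q2*η^2 + q3*η^3 + q4*η^4 + q5*η^5. Requiring Q*f - P = O(η^11) with deg P <= 5 kills the coefficients of η^6..η^10 in Q*f:
  η^6: a_6 + q1*a_5 + q2*a_4 + q3*a_3 + q4*a_2 + q5*a_1 = 0, i.e. -798/78125 + (266/15625)*q1 + (-19/625)*q2 + (38/625)*q3 + (-19/125)*q4 + (19/25)*q5 = 0.
  η^7: a_7 + q1*a_6 + q2*a_5 + q3*a_4 + q4*a_3 + q5*a_2 = 0, i.e. 2508/390625 + (-798/78125)*q1 + (266/15625)*q2 + (-19/625)*q3 + (38/625)*q4 + (-19/125)*q5 = 0.
  η^8: a_8 + q1*a_7 + q2*a_6 + q3*a_5 + q4*a_4 + q5*a_3 = 0, i.e. -8151/1953125 + (2508/390625)*q1 + (-798/78125)*q2 + (266/15625)*q3 + (-19/625)*q4 + (38/625)*q5 = 0.
  η^9: a_9 + q1*a_8 + q2*a_7 + q3*a_6 + q4*a_5 + q5*a_4 = 0, i.e. 5434/1953125 + (-8151/1953125)*q1 + (2508/390625)*q2 + (-798/78125)*q3 + (266/15625)*q4 + (-19/625)*q5 = 0.
  η^10: a_10 + q1*a_9 + q2*a_8 + q3*a_7 + q4*a_6 + q5*a_5 = 0, i.e. -92378/48828125 + (5434/1953125)*q1 + (-8151/1953125)*q2 + (2508/390625)*q3 + (-798/78125)*q4 + (266/15625)*q5 = 0.
Solving this linear system: q1 = 9/5, q2 = 28/25, q3 = 7/25, q4 = 3/125, q5 = 1/3125.
The numerator is Q*f truncated at degree 5: P0 = a_0 = 19/10; P1 = a_1 + q1*a_0 = 209/50; P2 = a_2 + q1*a_1 + q2*a_0 = 418/125; P3 = a_3 + q1*a_2 + q2*a_1 + q3*a_0 = 1463/1250; P4 = a_4 + q1*a_3 + q2*a_2 + q3*a_1 + q4*a_0 = 209/1250; P5 = a_5 + q1*a_4 + q2*a_3 + q3*a_2 + q4*a_1 + q5*a_0 = 209/31250.


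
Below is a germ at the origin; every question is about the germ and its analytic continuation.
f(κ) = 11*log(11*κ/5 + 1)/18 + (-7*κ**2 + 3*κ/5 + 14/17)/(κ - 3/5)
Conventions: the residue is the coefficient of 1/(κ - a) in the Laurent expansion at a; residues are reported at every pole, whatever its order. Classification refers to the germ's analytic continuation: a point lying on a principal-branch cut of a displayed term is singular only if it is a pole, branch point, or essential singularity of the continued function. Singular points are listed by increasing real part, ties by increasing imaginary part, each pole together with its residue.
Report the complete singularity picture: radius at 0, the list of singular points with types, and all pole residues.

Radius of convergence at 0: 5/11.
At -5/11: a logarithmic branch point.
At 3/5: a pole of order 1; residue -568/425.

Denominator factor (κ - 3/5): pole of order 1 at 3/5, modulus 3/5.
Branch term (11/18)*log(1 - κ/(-5/11)): its argument vanishes at κ = -5/11, a logarithmic branch point, modulus 5/11.
The radius of convergence is the smallest modulus among the singular points: 5/11.
The branch term is analytic at 3/5 and contributes nothing to the residue; only the rational part matters.
At the order-1 pole 3/5 set g(κ) = (κ - (3/5))*(rational part) = -7*κ**2 + 3*κ/5 + 14/17.
Simple pole: residue = g(a) at a = 3/5, which is -568/425.
List the singular points by increasing real part (a conjugate pair: the negative imaginary part first).


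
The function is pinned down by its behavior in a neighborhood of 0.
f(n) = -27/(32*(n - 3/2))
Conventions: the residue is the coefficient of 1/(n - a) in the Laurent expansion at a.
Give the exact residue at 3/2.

At the order-1 pole 3/2 set g(n) = (n - (3/2))*f(n) = -27/32.
Simple pole: residue = g(a) at a = 3/2, which is -27/32.

The residue is -27/32.


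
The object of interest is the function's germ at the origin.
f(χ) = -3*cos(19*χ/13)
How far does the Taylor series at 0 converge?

The radius of convergence is infinite.

The factor cos(19*χ/13) is entire and contributes no finite singular point.
The polynomial part has no poles.
No finite singular points: the Taylor series at 0 converges everywhere.


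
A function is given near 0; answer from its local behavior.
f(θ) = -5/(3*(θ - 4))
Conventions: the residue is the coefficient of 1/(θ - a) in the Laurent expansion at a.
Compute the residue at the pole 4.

The residue is -5/3.

At the order-1 pole 4 set g(θ) = (θ - (4))*f(θ) = -5/3.
Simple pole: residue = g(a) at a = 4, which is -5/3.


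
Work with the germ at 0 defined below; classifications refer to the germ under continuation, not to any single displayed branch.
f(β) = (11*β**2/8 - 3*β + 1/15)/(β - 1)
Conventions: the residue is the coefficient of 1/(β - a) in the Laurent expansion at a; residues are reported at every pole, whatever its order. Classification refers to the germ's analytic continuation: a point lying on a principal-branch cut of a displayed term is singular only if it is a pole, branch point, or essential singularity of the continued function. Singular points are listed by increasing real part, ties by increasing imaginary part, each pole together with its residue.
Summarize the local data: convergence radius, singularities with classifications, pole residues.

Denominator factor (β - 1): pole of order 1 at 1, modulus 1.
The radius of convergence is the smallest modulus among the singular points: 1.
At the order-1 pole 1 set g(β) = (β - (1))*f(β) = 11*β**2/8 - 3*β + 1/15.
Simple pole: residue = g(a) at a = 1, which is -187/120.

Radius of convergence at 0: 1.
At 1: a pole of order 1; residue -187/120.


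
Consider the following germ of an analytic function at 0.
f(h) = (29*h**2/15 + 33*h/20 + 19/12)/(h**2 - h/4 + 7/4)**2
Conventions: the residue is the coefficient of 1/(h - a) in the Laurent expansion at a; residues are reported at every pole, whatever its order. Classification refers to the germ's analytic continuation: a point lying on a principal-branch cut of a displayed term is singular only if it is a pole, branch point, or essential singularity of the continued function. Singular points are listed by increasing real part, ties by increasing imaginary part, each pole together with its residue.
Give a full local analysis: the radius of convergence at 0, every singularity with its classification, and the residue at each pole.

Denominator factor (h**2 - h/4 + 7/4)^2: discriminant -111/16, complex-conjugate roots (1/8) + ((1/8)*sqrt(111))*i and (1/8) - ((1/8)*sqrt(111))*i; poles of order 2, moduli (1/2)*sqrt(7) and (1/2)*sqrt(7).
The radius of convergence is the smallest modulus among the singular points: (1/2)*sqrt(7).
The factor h**2 - h/4 + 7/4 splits as (h - a)(h - a') with a = (1/8) - ((1/8)*sqrt(111))*i, a' = (1/8) + ((1/8)*sqrt(111))*i. At the order-2 pole a set g(h) = (h - a)^2*f(h) = [29*h**2/15 + 33*h/20 + 19/12] / (h - a')^2.
Order-2 pole: residue = g'(a); g'((1/8) - ((1/8)*sqrt(111))*i) = ((9932/184815)*sqrt(111))*i, so the residue is ((9932/184815)*sqrt(111))*i.
The factor h**2 - h/4 + 7/4 splits as (h - a)(h - a') with a = (1/8) + ((1/8)*sqrt(111))*i, a' = (1/8) - ((1/8)*sqrt(111))*i. At the order-2 pole a set g(h) = (h - a)^2*f(h) = [29*h**2/15 + 33*h/20 + 19/12] / (h - a')^2.
Order-2 pole: residue = g'(a); g'((1/8) + ((1/8)*sqrt(111))*i) = -((9932/184815)*sqrt(111))*i, so the residue is -((9932/184815)*sqrt(111))*i.
List the singular points by increasing real part (a conjugate pair: the negative imaginary part first).

Radius of convergence at 0: (1/2)*sqrt(7).
At (1/8) - ((1/8)*sqrt(111))*i: a pole of order 2; residue ((9932/184815)*sqrt(111))*i.
At (1/8) + ((1/8)*sqrt(111))*i: a pole of order 2; residue -((9932/184815)*sqrt(111))*i.


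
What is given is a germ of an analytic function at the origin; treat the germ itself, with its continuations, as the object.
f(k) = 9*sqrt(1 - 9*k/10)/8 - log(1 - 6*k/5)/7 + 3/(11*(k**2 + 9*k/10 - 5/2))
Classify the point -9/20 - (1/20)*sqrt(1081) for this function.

The denominator factor k**2 + 9*k/10 - 5/2 vanishes at -9/20 - (1/20)*sqrt(1081) and appears to the power 1; the numerator there equals 3/11, nonzero, and no other factor vanishes.
The branch terms are analytic at this point.
Hence a pole whose order is the multiplicity, 1.

The point is a pole of order 1.


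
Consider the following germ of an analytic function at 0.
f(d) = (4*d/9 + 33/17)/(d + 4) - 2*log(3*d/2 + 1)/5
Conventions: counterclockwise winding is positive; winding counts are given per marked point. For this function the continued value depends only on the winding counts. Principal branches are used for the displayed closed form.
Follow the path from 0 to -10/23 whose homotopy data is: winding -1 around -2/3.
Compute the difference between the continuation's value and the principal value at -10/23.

The rational part is single-valued and drops out of the difference; each branch term changes only by its own monodromy.
(-2/5)*log(1 - d/(-2/3)): each positive loop around -2/3 adds 2*pi*i to the log, so winding -1 contributes (-2/5)*(-1)*2*pi*i = (4/5)*pi*i.
Summing the contributions at d = -10/23 gives (4/5)*pi*i.

Continued minus principal equals (4/5)*pi*i.


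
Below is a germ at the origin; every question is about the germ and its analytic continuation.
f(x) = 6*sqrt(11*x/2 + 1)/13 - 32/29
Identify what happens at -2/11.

The term (6/13)*sqrt(1 - x/(-2/11)) has argument 1 - -2/11/(-2/11) = 0 at -2/11: a square-root (algebraic, two-sheeted) branch point; the remaining terms are analytic or single-valued there.

The point is an algebraic (square-root) branch point.


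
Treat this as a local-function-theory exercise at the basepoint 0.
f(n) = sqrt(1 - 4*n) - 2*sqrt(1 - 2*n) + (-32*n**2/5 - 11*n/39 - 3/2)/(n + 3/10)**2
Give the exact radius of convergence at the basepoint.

Denominator factor (n + 3/10)^2: pole of order 2 at -3/10, modulus 3/10.
Branch term (1)*sqrt(1 - n/(1/4)): its argument vanishes at n = 1/4, a square-root branch point, modulus 1/4.
Branch term (-2)*sqrt(1 - n/(1/2)): its argument vanishes at n = 1/2, a square-root branch point, modulus 1/2.
The radius of convergence is the smallest modulus among the singular points: 1/4.

The radius of convergence is 1/4.


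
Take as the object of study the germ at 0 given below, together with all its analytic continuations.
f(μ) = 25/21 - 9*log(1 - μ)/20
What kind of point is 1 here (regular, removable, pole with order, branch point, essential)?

The point is a logarithmic branch point.

The term (-9/20)*log(1 - μ/(1)) has argument 1 - 1/(1) = 0 at 1: a logarithmic (infinitely-sheeted) branch point; the remaining terms are analytic or single-valued there.


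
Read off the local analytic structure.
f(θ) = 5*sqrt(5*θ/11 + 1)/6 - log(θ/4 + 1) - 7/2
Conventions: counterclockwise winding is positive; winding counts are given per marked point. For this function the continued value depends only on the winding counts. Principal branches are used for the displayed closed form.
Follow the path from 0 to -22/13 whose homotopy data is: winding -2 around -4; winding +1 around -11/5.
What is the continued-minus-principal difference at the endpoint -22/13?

The rational part is single-valued and drops out of the difference; each branch term changes only by its own monodromy.
(5/6)*sqrt(1 - θ/(-11/5)): winding +1 is odd, the square root flips sign, contributing -2*(5/6)*sqrt(1 - (-22/13)/(-11/5)) = -2*(5/6)*sqrt(3/13) = -(5/39)*sqrt(39).
(-1)*log(1 - θ/(-4)): each positive loop around -4 adds 2*pi*i to the log, so winding -2 contributes (-1)*(-2)*2*pi*i = (4)*pi*i.
Summing the contributions at θ = -22/13 gives (-(5/39)*sqrt(39)) + ((4)*pi)*i.

Continued minus principal equals (-(5/39)*sqrt(39)) + ((4)*pi)*i.


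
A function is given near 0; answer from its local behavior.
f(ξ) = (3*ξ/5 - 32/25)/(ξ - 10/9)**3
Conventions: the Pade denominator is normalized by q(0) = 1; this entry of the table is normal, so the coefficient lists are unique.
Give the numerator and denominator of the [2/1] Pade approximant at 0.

Taylor coefficients needed (expand at 0): a_0 = 2916/3125, a_1 = 260253/125000, a_2 = 4192479/1250000, a_3 = 5845851/1250000.
Write the denominator as Q(ξ) = 1 + q1*ξ. Requiring Q*f - P = O(ξ^4) with deg P <= 2 kills the coefficients of ξ^3..ξ^3 in Q*f:
  ξ^3: a_3 + q1*a_2 = 0, i.e. 5845851/1250000 + (4192479/1250000)*q1 = 0.
Solving this linear system: q1 = -99/71.
The numerator is Q*f truncated at degree 2: P0 = a_0 = 2916/3125; P1 = a_1 + q1*a_0 = 6930603/8875000; P2 = a_2 + q1*a_1 = 40015539/88750000.

The Pade approximant has numerator coefficients [2916/3125, 6930603/8875000, 40015539/88750000]; denominator coefficients [1, -99/71].


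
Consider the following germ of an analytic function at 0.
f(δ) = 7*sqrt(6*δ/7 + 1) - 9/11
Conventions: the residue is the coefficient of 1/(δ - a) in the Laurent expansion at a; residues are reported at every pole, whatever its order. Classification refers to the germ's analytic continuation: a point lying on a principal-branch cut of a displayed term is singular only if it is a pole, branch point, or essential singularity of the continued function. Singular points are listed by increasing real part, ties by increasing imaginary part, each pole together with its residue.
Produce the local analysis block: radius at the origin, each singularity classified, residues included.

Radius of convergence at 0: 7/6.
At -7/6: an algebraic (square-root) branch point.

Branch term (7)*sqrt(1 - δ/(-7/6)): its argument vanishes at δ = -7/6, a square-root branch point, modulus 7/6.
The radius of convergence is the smallest modulus among the singular points: 7/6.


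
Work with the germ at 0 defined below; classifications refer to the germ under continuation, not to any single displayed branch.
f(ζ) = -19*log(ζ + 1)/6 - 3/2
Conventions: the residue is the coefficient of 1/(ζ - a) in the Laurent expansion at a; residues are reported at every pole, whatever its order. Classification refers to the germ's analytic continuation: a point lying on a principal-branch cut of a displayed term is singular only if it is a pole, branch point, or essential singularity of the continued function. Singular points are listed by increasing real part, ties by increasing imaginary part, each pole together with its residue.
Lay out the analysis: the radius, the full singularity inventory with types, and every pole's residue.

Radius of convergence at 0: 1.
At -1: a logarithmic branch point.

Branch term (-19/6)*log(1 - ζ/(-1)): its argument vanishes at ζ = -1, a logarithmic branch point, modulus 1.
The radius of convergence is the smallest modulus among the singular points: 1.


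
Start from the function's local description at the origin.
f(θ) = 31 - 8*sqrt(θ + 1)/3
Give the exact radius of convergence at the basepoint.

Branch term (-8/3)*sqrt(1 - θ/(-1)): its argument vanishes at θ = -1, a square-root branch point, modulus 1.
The radius of convergence is the smallest modulus among the singular points: 1.

The radius of convergence is 1.


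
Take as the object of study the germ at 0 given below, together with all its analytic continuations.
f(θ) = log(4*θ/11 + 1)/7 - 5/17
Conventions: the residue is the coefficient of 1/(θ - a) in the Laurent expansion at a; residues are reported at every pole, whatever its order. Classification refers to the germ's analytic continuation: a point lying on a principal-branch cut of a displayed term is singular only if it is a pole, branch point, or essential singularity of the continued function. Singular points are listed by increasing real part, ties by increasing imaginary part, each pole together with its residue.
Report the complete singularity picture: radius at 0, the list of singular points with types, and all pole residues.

Radius of convergence at 0: 11/4.
At -11/4: a logarithmic branch point.

Branch term (1/7)*log(1 - θ/(-11/4)): its argument vanishes at θ = -11/4, a logarithmic branch point, modulus 11/4.
The radius of convergence is the smallest modulus among the singular points: 11/4.
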